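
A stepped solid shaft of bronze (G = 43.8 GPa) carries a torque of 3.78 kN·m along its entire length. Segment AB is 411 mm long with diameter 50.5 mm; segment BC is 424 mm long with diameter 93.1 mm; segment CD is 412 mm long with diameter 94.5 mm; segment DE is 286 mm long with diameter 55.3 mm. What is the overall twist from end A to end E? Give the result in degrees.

J_AB = π(0.0505)⁴/32 = 6.39×10^-7 m⁴; J_BC = π(0.0931)⁴/32 = 7.38×10^-6 m⁴; J_CD = π(0.0945)⁴/32 = 7.83×10^-6 m⁴; J_DE = π(0.0553)⁴/32 = 9.18×10^-7 m⁴.
θ = (T/G)·Σ L_i/J_i = (3780/43.8×10⁹)·(0.411/6.39×10^-7 + 0.424/7.38×10^-6 + 0.412/7.83×10^-6 + 0.286/9.18×10^-7) = 0.09194 rad.

5.27°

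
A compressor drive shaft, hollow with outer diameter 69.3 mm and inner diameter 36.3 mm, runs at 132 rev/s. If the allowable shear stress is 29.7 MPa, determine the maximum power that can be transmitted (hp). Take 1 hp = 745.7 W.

2000 hp

J = π(d_o⁴ − d_i⁴)/32 = π(0.0693⁴ − 0.0363⁴)/32 = 2.094×10^-6 m⁴.
T_max = τ_allow·J/r = 2.97×10^7 × 2.094×10^-6 / 0.0347 = 1795 N·m.
ω = 2π·132 = 829.4 rad/s, so P_max = T_max·ω = 1.489×10^6 W.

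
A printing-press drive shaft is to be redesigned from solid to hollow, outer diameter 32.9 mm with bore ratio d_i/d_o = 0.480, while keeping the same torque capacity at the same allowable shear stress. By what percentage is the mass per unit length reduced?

20.2 %

Equal τ_max and T ⇒ the solid shaft needs d_s³ = d_o³(1−k⁴), so d_s = 32.9·(1−0.480⁴)^(1/3) = 32.31 mm.
Area ratio A_h/A_s = d_o²(1−k²)/d_s² = (1−k²)/(1−k⁴)^(2/3) = 0.7981.
Mass saving = 1 − 0.7981 = 20.2 %.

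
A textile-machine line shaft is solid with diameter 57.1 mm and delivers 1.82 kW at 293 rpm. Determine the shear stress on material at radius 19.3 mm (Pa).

1.10e6 Pa

ω = 2π·293/60 = 30.68 rad/s, so T = P/ω = 1.82×10³ / 30.68 = 59.32 N·m.
J = πd⁴/32 = π(0.0571)⁴/32 = 1.044×10^-6 m⁴.
Shear stress varies linearly with radius: τ = T·r/J = 59.32 × 0.0193 / 1.044×10^-6 = 1.097×10^6 Pa.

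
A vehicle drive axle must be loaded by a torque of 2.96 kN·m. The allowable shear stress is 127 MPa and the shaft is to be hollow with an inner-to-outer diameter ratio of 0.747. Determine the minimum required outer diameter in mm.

For a hollow shaft with d_i/d_o = 0.747: τ_max = 16T/(π d_o³ (1−k⁴)), so d_o = [16T/(π τ_allow (1−k⁴))]^(1/3) = [16·2960/(π·1.27×10^8·0.6886)]^(1/3) = 0.05565 m.

55.7 mm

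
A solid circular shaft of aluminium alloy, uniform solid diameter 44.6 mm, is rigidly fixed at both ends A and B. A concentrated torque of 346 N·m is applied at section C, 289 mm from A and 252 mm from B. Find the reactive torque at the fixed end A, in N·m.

161 N·m

With uniform GJ and both ends fixed, compatibility θ_AC = θ_CB gives T_A·a = T_B·b, together with T_A + T_B = T₀.
T_A = T₀·b/(a+b) = 346.0·252/541.0 = 161.2 N·m; T_B = 184.8 N·m.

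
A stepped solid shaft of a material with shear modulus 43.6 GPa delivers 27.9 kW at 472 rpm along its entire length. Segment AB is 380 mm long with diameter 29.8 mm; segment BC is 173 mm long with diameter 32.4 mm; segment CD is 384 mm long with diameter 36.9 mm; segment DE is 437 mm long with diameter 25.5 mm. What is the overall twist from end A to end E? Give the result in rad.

ω = 2π·472/60 = 49.43 rad/s, so T = P/ω = 27.9×10³ / 49.43 = 564.5 N·m.
J_AB = π(0.0298)⁴/32 = 7.74×10^-8 m⁴; J_BC = π(0.0324)⁴/32 = 1.08×10^-7 m⁴; J_CD = π(0.0369)⁴/32 = 1.82×10^-7 m⁴; J_DE = π(0.0255)⁴/32 = 4.15×10^-8 m⁴.
θ = (T/G)·Σ L_i/J_i = (564.5/43.6×10⁹)·(0.380/7.74×10^-8 + 0.173/1.08×10^-7 + 0.384/1.82×10^-7 + 0.437/4.15×10^-8) = 0.2478 rad.

0.248 rad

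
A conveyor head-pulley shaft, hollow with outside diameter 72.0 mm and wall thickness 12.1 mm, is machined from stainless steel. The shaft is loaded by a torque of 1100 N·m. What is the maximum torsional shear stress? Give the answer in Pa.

J = π(d_o⁴ − d_i⁴)/32 = π(0.0720⁴ − 0.0478⁴)/32 = 2.126×10^-6 m⁴.
τ_max = T·r/J = 1100 × 0.0360 / 2.126×10^-6 = 1.863×10^7 Pa.

1.86e7 Pa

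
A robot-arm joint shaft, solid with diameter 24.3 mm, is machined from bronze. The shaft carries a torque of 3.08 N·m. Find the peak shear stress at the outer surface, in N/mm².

1.09 N/mm²

J = πd⁴/32 = π(0.0243)⁴/32 = 3.423×10^-8 m⁴.
τ_max = T·r/J = 3.080 × 0.0122 / 3.423×10^-8 = 1.093×10^6 Pa.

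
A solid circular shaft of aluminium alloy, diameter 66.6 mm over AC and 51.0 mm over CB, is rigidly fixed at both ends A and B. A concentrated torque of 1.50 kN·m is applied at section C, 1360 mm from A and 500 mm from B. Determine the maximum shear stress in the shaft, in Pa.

Compatibility: T_A·a/J_AC = T_B·b/J_CB with T_A + T_B = T₀.
J_AC = 1.93×10^-6 m⁴, J_CB = 6.64×10^-7 m⁴, so T_A = T₀·(J_AC/a)/((J_AC/a)+(J_CB/b)) = 775.1 N·m, T_B = 724.9 N·m.
τ in each portion: τ_AC = 1.34×10^7 Pa, τ_CB = 2.78×10^7 Pa; maximum is in CB.
τ_max = T_CB·r/J = 724.9·0.0255/6.64×10^-7 = 2.783×10^7 Pa.

2.78e7 Pa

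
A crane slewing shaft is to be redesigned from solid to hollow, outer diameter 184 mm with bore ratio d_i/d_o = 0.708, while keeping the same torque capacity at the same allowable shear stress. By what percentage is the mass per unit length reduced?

39.5 %

Equal τ_max and T ⇒ the solid shaft needs d_s³ = d_o³(1−k⁴), so d_s = 184·(1−0.708⁴)^(1/3) = 167.1 mm.
Area ratio A_h/A_s = d_o²(1−k²)/d_s² = (1−k²)/(1−k⁴)^(2/3) = 0.6049.
Mass saving = 1 − 0.6049 = 39.5 %.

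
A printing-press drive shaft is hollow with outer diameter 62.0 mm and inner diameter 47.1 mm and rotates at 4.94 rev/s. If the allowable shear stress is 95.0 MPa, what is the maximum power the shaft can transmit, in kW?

J = π(d_o⁴ − d_i⁴)/32 = π(0.0620⁴ − 0.0471⁴)/32 = 9.675×10^-7 m⁴.
T_max = τ_allow·J/r = 9.50×10^7 × 9.675×10^-7 / 0.0310 = 2965 N·m.
ω = 2π·4.94 = 31.04 rad/s, so P_max = T_max·ω = 9.203×10^4 W.

92.0 kW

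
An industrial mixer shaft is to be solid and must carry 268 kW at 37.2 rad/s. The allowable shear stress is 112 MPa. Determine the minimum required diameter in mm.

68.9 mm

ω = 37.2 rad/s, so T = P/ω = 268×10³ / 37.20 = 7204 N·m.
For a solid shaft τ_max = 16T/(πd³), so d = (16T/(π τ_allow))^(1/3) = (16·7204/(π·1.12×10^8))^(1/3) = 0.06894 m.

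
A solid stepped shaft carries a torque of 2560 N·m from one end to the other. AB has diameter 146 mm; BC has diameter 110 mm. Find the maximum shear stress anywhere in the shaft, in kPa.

9800 kPa

Under the same torque, τ_max = 16T/(πd³) is largest where d is smallest — segment BC (d = 110 mm).
τ_max = 16·2560/(π·(0.110)³) = 9.796×10^6 Pa.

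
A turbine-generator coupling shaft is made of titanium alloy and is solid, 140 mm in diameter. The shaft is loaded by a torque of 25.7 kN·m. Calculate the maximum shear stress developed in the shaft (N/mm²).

J = πd⁴/32 = π(0.140)⁴/32 = 3.771×10^-5 m⁴.
τ_max = T·r/J = 25700 × 0.0700 / 3.771×10^-5 = 4.770×10^7 Pa.

47.7 N/mm²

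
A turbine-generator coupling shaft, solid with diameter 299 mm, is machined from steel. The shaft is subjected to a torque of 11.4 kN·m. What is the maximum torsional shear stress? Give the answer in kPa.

J = πd⁴/32 = π(0.299)⁴/32 = 7.847×10^-4 m⁴.
τ_max = T·r/J = 11400 × 0.149 / 7.847×10^-4 = 2.172×10^6 Pa.

2170 kPa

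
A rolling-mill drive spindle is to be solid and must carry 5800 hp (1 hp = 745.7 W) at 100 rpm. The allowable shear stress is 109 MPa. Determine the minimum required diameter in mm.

ω = 2π·100/60 = 10.47 rad/s, so T = P/ω = 5800×745.7 / 10.47 = 413000 N·m.
For a solid shaft τ_max = 16T/(πd³), so d = (16T/(π τ_allow))^(1/3) = (16·413000/(π·1.09×10^8))^(1/3) = 0.2682 m.

268 mm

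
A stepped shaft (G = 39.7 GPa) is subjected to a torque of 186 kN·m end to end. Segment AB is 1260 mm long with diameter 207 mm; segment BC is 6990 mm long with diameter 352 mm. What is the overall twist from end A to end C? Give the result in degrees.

3.12°

J_AB = π(0.207)⁴/32 = 1.80×10^-4 m⁴; J_BC = π(0.352)⁴/32 = 1.51×10^-3 m⁴.
θ = (T/G)·Σ L_i/J_i = (186000/39.7×10⁹)·(1.26/1.80×10^-4 + 6.99/1.51×10^-3) = 0.05448 rad.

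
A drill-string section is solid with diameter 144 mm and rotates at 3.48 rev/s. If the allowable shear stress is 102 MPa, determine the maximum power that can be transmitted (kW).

J = πd⁴/32 = π(0.144)⁴/32 = 4.221×10^-5 m⁴.
T_max = τ_allow·J/r = 1.02×10^8 × 4.221×10^-5 / 0.0720 = 59800 N·m.
ω = 2π·3.48 = 21.87 rad/s, so P_max = T_max·ω = 1.308×10^6 W.

1310 kW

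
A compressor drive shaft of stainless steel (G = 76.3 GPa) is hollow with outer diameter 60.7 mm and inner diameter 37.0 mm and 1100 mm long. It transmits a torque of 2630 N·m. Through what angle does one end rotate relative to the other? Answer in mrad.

J = π(d_o⁴ − d_i⁴)/32 = π(0.0607⁴ − 0.0370⁴)/32 = 1.149×10^-6 m⁴.
θ = T·L/(G·J) = 2630 × 1.10 / (76.3×10⁹ × 1.149×10^-6) = 0.03301 rad.

33.0 mrad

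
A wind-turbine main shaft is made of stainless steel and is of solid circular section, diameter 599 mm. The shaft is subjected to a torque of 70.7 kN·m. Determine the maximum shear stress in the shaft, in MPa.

1.68 MPa

J = πd⁴/32 = π(0.599)⁴/32 = 0.01264 m⁴.
τ_max = T·r/J = 70700 × 0.299 / 0.01264 = 1.675×10^6 Pa.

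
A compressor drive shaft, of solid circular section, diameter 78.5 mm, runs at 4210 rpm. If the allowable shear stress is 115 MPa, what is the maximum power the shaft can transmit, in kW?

J = πd⁴/32 = π(0.0785)⁴/32 = 3.728×10^-6 m⁴.
T_max = τ_allow·J/r = 1.15×10^8 × 3.728×10^-6 / 0.0393 = 10920 N·m.
ω = 2π·4210/60 = 440.9 rad/s, so P_max = T_max·ω = 4.816×10^6 W.

4820 kW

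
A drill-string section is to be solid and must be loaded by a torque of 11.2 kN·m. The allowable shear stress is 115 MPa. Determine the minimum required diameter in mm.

For a solid shaft τ_max = 16T/(πd³), so d = (16T/(π τ_allow))^(1/3) = (16·11200/(π·1.15×10^8))^(1/3) = 0.07916 m.

79.2 mm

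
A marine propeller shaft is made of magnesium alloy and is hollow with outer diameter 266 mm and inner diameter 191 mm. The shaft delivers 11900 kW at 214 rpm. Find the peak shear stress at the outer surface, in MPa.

196 MPa

ω = 2π·214/60 = 22.41 rad/s, so T = P/ω = 11900×10³ / 22.41 = 531000 N·m.
J = π(d_o⁴ − d_i⁴)/32 = π(0.266⁴ − 0.191⁴)/32 = 3.608×10^-4 m⁴.
τ_max = T·r/J = 531000 × 0.133 / 3.608×10^-4 = 1.957×10^8 Pa.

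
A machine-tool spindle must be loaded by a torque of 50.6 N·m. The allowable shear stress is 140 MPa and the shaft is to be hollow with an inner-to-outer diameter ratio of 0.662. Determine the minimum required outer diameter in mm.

13.2 mm

For a hollow shaft with d_i/d_o = 0.662: τ_max = 16T/(π d_o³ (1−k⁴)), so d_o = [16T/(π τ_allow (1−k⁴))]^(1/3) = [16·50.60/(π·1.40×10^8·0.8079)]^(1/3) = 0.01316 m.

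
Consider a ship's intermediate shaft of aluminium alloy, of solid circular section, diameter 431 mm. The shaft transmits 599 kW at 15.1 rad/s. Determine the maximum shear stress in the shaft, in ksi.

0.366 ksi

ω = 15.1 rad/s, so T = P/ω = 599×10³ / 15.10 = 39670 N·m.
J = πd⁴/32 = π(0.431)⁴/32 = 3.388×10^-3 m⁴.
τ_max = T·r/J = 39670 × 0.215 / 3.388×10^-3 = 2.523×10^6 Pa.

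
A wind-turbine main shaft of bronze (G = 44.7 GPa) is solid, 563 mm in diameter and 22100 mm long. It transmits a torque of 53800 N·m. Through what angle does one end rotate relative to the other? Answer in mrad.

J = πd⁴/32 = π(0.563)⁴/32 = 9.864×10^-3 m⁴.
θ = T·L/(G·J) = 53800 × 22.1 / (44.7×10⁹ × 9.864×10^-3) = 2.697×10^-3 rad.

2.70 mrad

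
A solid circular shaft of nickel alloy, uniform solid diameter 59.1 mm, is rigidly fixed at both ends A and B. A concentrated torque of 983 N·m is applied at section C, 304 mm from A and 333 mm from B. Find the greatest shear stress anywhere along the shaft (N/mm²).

With uniform GJ and both ends fixed, compatibility θ_AC = θ_CB gives T_A·a = T_B·b, together with T_A + T_B = T₀.
T_A = T₀·b/(a+b) = 983.0·333/637.0 = 513.9 N·m; T_B = 469.1 N·m.
τ in each portion: τ_AC = 1.27×10^7 Pa, τ_CB = 1.16×10^7 Pa; maximum is in AC.
τ_max = T_AC·r/J = 513.9·0.0295/1.20×10^-6 = 1.268×10^7 Pa.

12.7 N/mm²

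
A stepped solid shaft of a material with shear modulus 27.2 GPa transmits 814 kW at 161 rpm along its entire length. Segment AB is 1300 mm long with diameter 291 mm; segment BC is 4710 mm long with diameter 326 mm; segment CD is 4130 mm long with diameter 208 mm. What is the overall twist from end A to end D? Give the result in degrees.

ω = 2π·161/60 = 16.86 rad/s, so T = P/ω = 814×10³ / 16.86 = 48280 N·m.
J_AB = π(0.291)⁴/32 = 7.04×10^-4 m⁴; J_BC = π(0.326)⁴/32 = 1.11×10^-3 m⁴; J_CD = π(0.208)⁴/32 = 1.84×10^-4 m⁴.
θ = (T/G)·Σ L_i/J_i = (48280/27.2×10⁹)·(1.30/7.04×10^-4 + 4.71/1.11×10^-3 + 4.13/1.84×10^-4) = 0.05071 rad.

2.91°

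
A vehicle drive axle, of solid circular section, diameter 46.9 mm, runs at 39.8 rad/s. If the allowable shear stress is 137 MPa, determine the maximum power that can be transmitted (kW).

J = πd⁴/32 = π(0.0469)⁴/32 = 4.750×10^-7 m⁴.
T_max = τ_allow·J/r = 1.37×10^8 × 4.750×10^-7 / 0.0234 = 2775 N·m.
ω = 39.8 rad/s, so P_max = T_max·ω = 1.104×10^5 W.

110 kW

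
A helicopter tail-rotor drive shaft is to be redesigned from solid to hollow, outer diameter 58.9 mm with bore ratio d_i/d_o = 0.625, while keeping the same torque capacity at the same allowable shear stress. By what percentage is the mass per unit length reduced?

Equal τ_max and T ⇒ the solid shaft needs d_s³ = d_o³(1−k⁴), so d_s = 58.9·(1−0.625⁴)^(1/3) = 55.74 mm.
Area ratio A_h/A_s = d_o²(1−k²)/d_s² = (1−k²)/(1−k⁴)^(2/3) = 0.6805.
Mass saving = 1 − 0.6805 = 32.0 %.

32.0 %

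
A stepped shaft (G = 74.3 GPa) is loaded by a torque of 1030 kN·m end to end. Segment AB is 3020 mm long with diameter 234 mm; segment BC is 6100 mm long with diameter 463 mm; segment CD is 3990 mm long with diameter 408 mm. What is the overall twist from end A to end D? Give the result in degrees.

J_AB = π(0.234)⁴/32 = 2.94×10^-4 m⁴; J_BC = π(0.463)⁴/32 = 4.51×10^-3 m⁴; J_CD = π(0.408)⁴/32 = 2.72×10^-3 m⁴.
θ = (T/G)·Σ L_i/J_i = (1.030e6/74.3×10⁹)·(3.02/2.94×10^-4 + 6.10/4.51×10^-3 + 3.99/2.72×10^-3) = 0.1813 rad.

10.4°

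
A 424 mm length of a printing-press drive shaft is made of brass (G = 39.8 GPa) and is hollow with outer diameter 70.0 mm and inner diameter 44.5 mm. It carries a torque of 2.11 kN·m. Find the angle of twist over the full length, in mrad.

11.4 mrad

J = π(d_o⁴ − d_i⁴)/32 = π(0.0700⁴ − 0.0445⁴)/32 = 1.972×10^-6 m⁴.
θ = T·L/(G·J) = 2110 × 0.424 / (39.8×10⁹ × 1.972×10^-6) = 0.01140 rad.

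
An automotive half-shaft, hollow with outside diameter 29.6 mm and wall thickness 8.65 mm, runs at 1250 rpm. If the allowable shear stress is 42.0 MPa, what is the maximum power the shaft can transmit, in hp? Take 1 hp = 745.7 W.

36.4 hp

J = π(d_o⁴ − d_i⁴)/32 = π(0.0296⁴ − 0.0123⁴)/32 = 7.312×10^-8 m⁴.
T_max = τ_allow·J/r = 4.20×10^7 × 7.312×10^-8 / 0.0148 = 207.5 N·m.
ω = 2π·1250/60 = 130.9 rad/s, so P_max = T_max·ω = 2.716×10^4 W.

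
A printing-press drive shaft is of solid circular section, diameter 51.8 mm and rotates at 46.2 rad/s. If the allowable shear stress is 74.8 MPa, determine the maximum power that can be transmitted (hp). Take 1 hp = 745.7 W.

J = πd⁴/32 = π(0.0518)⁴/32 = 7.068×10^-7 m⁴.
T_max = τ_allow·J/r = 7.48×10^7 × 7.068×10^-7 / 0.0259 = 2041 N·m.
ω = 46.2 rad/s, so P_max = T_max·ω = 9.431×10^4 W.

126 hp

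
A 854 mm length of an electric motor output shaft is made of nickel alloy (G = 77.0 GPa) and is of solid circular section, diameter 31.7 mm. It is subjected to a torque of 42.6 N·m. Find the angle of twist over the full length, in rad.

0.00477 rad

J = πd⁴/32 = π(0.0317)⁴/32 = 9.914×10^-8 m⁴.
θ = T·L/(G·J) = 42.60 × 0.854 / (77.0×10⁹ × 9.914×10^-8) = 4.766×10^-3 rad.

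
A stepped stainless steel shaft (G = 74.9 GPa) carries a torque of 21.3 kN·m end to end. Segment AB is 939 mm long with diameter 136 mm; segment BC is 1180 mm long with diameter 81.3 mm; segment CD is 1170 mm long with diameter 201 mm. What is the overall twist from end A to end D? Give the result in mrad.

J_AB = π(0.136)⁴/32 = 3.36×10^-5 m⁴; J_BC = π(0.0813)⁴/32 = 4.29×10^-6 m⁴; J_CD = π(0.201)⁴/32 = 1.60×10^-4 m⁴.
θ = (T/G)·Σ L_i/J_i = (21300/74.9×10⁹)·(0.939/3.36×10^-5 + 1.18/4.29×10^-6 + 1.17/1.60×10^-4) = 0.08827 rad.

88.3 mrad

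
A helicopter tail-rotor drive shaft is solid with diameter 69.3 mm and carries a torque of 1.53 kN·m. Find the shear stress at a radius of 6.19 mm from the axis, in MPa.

4.18 MPa

J = πd⁴/32 = π(0.0693)⁴/32 = 2.264×10^-6 m⁴.
Shear stress varies linearly with radius: τ = T·r/J = 1530 × 0.00619 / 2.264×10^-6 = 4.183×10^6 Pa.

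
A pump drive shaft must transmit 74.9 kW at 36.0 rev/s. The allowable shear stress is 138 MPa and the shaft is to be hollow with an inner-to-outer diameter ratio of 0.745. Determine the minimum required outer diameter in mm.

ω = 2π·36.0 = 226.2 rad/s, so T = P/ω = 74.9×10³ / 226.2 = 331.1 N·m.
For a hollow shaft with d_i/d_o = 0.745: τ_max = 16T/(π d_o³ (1−k⁴)), so d_o = [16T/(π τ_allow (1−k⁴))]^(1/3) = [16·331.1/(π·1.38×10^8·0.6919)]^(1/3) = 0.02604 m.

26.0 mm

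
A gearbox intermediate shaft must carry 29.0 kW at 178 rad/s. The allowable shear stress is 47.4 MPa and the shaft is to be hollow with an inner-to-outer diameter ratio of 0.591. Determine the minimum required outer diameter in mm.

ω = 178 rad/s, so T = P/ω = 29.0×10³ / 178.0 = 162.9 N·m.
For a hollow shaft with d_i/d_o = 0.591: τ_max = 16T/(π d_o³ (1−k⁴)), so d_o = [16T/(π τ_allow (1−k⁴))]^(1/3) = [16·162.9/(π·4.74×10^7·0.8780)]^(1/3) = 0.02712 m.

27.1 mm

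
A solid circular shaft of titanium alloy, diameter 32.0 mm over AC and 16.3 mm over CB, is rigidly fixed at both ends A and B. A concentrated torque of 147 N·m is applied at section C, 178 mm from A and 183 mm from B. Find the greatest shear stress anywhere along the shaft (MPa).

Compatibility: T_A·a/J_AC = T_B·b/J_CB with T_A + T_B = T₀.
J_AC = 1.03×10^-7 m⁴, J_CB = 6.93×10^-9 m⁴, so T_A = T₀·(J_AC/a)/((J_AC/a)+(J_CB/b)) = 138.0 N·m, T_B = 9.034 N·m.
τ in each portion: τ_AC = 2.14×10^7 Pa, τ_CB = 1.06×10^7 Pa; maximum is in AC.
τ_max = T_AC·r/J = 138.0·0.0160/1.03×10^-7 = 2.144×10^7 Pa.

21.4 MPa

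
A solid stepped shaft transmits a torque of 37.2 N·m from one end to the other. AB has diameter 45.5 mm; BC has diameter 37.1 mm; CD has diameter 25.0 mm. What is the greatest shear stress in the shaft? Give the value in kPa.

12100 kPa

Under the same torque, τ_max = 16T/(πd³) is largest where d is smallest — segment CD (d = 25.0 mm).
τ_max = 16·37.20/(π·(0.0250)³) = 1.213×10^7 Pa.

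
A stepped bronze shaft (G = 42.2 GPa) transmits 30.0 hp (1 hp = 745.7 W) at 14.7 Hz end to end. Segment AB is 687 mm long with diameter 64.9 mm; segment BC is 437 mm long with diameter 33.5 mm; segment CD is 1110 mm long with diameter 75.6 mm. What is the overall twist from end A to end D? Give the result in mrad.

24.5 mrad

ω = 2π·14.7 = 92.36 rad/s, so T = P/ω = 30.0×745.7 / 92.36 = 242.2 N·m.
J_AB = π(0.0649)⁴/32 = 1.74×10^-6 m⁴; J_BC = π(0.0335)⁴/32 = 1.24×10^-7 m⁴; J_CD = π(0.0756)⁴/32 = 3.21×10^-6 m⁴.
θ = (T/G)·Σ L_i/J_i = (242.2/42.2×10⁹)·(0.687/1.74×10^-6 + 0.437/1.24×10^-7 + 1.11/3.21×10^-6) = 0.02454 rad.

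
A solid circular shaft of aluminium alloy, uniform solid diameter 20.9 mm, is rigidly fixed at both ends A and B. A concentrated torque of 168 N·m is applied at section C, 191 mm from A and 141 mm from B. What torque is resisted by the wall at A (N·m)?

With uniform GJ and both ends fixed, compatibility θ_AC = θ_CB gives T_A·a = T_B·b, together with T_A + T_B = T₀.
T_A = T₀·b/(a+b) = 168.0·141/332.0 = 71.35 N·m; T_B = 96.65 N·m.

71.3 N·m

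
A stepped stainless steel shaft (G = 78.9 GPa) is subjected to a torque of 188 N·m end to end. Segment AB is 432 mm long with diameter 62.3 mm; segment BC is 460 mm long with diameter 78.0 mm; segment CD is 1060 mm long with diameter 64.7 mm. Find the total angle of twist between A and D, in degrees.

0.141°

J_AB = π(0.0623)⁴/32 = 1.48×10^-6 m⁴; J_BC = π(0.0780)⁴/32 = 3.63×10^-6 m⁴; J_CD = π(0.0647)⁴/32 = 1.72×10^-6 m⁴.
θ = (T/G)·Σ L_i/J_i = (188.0/78.9×10⁹)·(0.432/1.48×10^-6 + 0.460/3.63×10^-6 + 1.06/1.72×10^-6) = 2.466×10^-3 rad.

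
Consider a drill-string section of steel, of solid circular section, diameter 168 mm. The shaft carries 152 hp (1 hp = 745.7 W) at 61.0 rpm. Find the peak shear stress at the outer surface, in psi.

2760 psi

ω = 2π·61.0/60 = 6.388 rad/s, so T = P/ω = 152×745.7 / 6.388 = 17740 N·m.
J = πd⁴/32 = π(0.168)⁴/32 = 7.821×10^-5 m⁴.
τ_max = T·r/J = 17740 × 0.0840 / 7.821×10^-5 = 1.906×10^7 Pa.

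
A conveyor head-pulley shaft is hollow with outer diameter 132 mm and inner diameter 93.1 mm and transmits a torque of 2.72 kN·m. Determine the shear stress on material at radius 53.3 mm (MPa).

J = π(d_o⁴ − d_i⁴)/32 = π(0.132⁴ − 0.0931⁴)/32 = 2.243×10^-5 m⁴.
Shear stress varies linearly with radius: τ = T·r/J = 2720 × 0.0533 / 2.243×10^-5 = 6.464×10^6 Pa.

6.46 MPa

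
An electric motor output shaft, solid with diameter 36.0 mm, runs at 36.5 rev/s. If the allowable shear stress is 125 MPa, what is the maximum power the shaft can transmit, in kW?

263 kW

J = πd⁴/32 = π(0.0360)⁴/32 = 1.649×10^-7 m⁴.
T_max = τ_allow·J/r = 1.25×10^8 × 1.649×10^-7 / 0.0180 = 1145 N·m.
ω = 2π·36.5 = 229.3 rad/s, so P_max = T_max·ω = 2.626×10^5 W.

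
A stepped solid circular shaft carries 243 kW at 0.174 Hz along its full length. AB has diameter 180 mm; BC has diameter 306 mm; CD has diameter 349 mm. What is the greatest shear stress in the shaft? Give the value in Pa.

1.94e8 Pa

ω = 2π·0.174 = 1.093 rad/s, so T = P/ω = 243×10³ / 1.093 = 222300 N·m.
Under the same torque, τ_max = 16T/(πd³) is largest where d is smallest — segment AB (d = 180 mm).
τ_max = 16·222300/(π·(0.180)³) = 1.941×10^8 Pa.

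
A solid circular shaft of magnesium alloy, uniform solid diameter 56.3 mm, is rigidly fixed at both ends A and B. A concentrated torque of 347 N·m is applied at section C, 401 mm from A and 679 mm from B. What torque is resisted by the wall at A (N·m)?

218 N·m

With uniform GJ and both ends fixed, compatibility θ_AC = θ_CB gives T_A·a = T_B·b, together with T_A + T_B = T₀.
T_A = T₀·b/(a+b) = 347.0·679/1080 = 218.2 N·m; T_B = 128.8 N·m.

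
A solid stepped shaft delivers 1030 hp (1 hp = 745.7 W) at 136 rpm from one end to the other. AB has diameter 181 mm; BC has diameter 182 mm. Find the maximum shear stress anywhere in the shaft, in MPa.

46.3 MPa

ω = 2π·136/60 = 14.24 rad/s, so T = P/ω = 1030×745.7 / 14.24 = 53930 N·m.
Under the same torque, τ_max = 16T/(πd³) is largest where d is smallest — segment AB (d = 181 mm).
τ_max = 16·53930/(π·(0.181)³) = 4.632×10^7 Pa.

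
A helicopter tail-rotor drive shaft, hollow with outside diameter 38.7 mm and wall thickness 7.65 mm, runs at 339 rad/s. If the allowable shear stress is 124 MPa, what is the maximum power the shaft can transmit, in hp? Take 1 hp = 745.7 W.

556 hp

J = π(d_o⁴ − d_i⁴)/32 = π(0.0387⁴ − 0.0234⁴)/32 = 1.908×10^-7 m⁴.
T_max = τ_allow·J/r = 1.24×10^8 × 1.908×10^-7 / 0.0194 = 1223 N·m.
ω = 339 rad/s, so P_max = T_max·ω = 4.144×10^5 W.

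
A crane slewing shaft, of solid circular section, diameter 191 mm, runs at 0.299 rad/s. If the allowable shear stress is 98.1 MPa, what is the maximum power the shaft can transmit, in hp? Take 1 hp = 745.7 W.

53.8 hp

J = πd⁴/32 = π(0.191)⁴/32 = 1.307×10^-4 m⁴.
T_max = τ_allow·J/r = 9.81×10^7 × 1.307×10^-4 / 0.0955 = 134200 N·m.
ω = 0.299 rad/s, so P_max = T_max·ω = 4.013×10^4 W.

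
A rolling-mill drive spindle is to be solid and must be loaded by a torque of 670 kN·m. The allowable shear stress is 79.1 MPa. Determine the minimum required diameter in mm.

For a solid shaft τ_max = 16T/(πd³), so d = (16T/(π τ_allow))^(1/3) = (16·670000/(π·7.91×10^7))^(1/3) = 0.3507 m.

351 mm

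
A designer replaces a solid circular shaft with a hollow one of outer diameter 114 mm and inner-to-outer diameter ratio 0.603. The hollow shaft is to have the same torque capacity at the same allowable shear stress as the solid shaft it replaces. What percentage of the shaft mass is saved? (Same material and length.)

Equal τ_max and T ⇒ the solid shaft needs d_s³ = d_o³(1−k⁴), so d_s = 114·(1−0.603⁴)^(1/3) = 108.7 mm.
Area ratio A_h/A_s = d_o²(1−k²)/d_s² = (1−k²)/(1−k⁴)^(2/3) = 0.6995.
Mass saving = 1 − 0.6995 = 30.1 %.

30.1 %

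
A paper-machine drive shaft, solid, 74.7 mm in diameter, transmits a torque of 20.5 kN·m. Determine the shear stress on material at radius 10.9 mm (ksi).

10.6 ksi

J = πd⁴/32 = π(0.0747)⁴/32 = 3.057×10^-6 m⁴.
Shear stress varies linearly with radius: τ = T·r/J = 20500 × 0.0109 / 3.057×10^-6 = 7.310×10^7 Pa.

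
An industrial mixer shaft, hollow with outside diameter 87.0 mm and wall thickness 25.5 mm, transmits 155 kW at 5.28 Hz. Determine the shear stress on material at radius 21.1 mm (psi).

ω = 2π·5.28 = 33.18 rad/s, so T = P/ω = 155×10³ / 33.18 = 4672 N·m.
J = π(d_o⁴ − d_i⁴)/32 = π(0.0870⁴ − 0.0360⁴)/32 = 5.460×10^-6 m⁴.
Shear stress varies linearly with radius: τ = T·r/J = 4672 × 0.0211 / 5.460×10^-6 = 1.806×10^7 Pa.

2620 psi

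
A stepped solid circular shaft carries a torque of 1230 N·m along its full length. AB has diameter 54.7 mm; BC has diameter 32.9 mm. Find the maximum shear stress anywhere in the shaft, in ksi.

Under the same torque, τ_max = 16T/(πd³) is largest where d is smallest — segment BC (d = 32.9 mm).
τ_max = 16·1230/(π·(0.0329)³) = 1.759×10^8 Pa.

25.5 ksi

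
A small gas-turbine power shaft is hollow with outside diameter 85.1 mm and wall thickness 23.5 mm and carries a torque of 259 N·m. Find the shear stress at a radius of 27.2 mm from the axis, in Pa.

1.43e6 Pa

J = π(d_o⁴ − d_i⁴)/32 = π(0.0851⁴ − 0.0381⁴)/32 = 4.942×10^-6 m⁴.
Shear stress varies linearly with radius: τ = T·r/J = 259.0 × 0.0272 / 4.942×10^-6 = 1.425×10^6 Pa.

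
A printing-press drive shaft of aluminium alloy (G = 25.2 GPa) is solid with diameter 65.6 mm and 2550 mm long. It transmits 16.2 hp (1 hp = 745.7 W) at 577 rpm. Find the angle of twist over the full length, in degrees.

ω = 2π·577/60 = 60.42 rad/s, so T = P/ω = 16.2×745.7 / 60.42 = 199.9 N·m.
J = πd⁴/32 = π(0.0656)⁴/32 = 1.818×10^-6 m⁴.
θ = T·L/(G·J) = 199.9 × 2.55 / (25.2×10⁹ × 1.818×10^-6) = 0.01113 rad.

0.638°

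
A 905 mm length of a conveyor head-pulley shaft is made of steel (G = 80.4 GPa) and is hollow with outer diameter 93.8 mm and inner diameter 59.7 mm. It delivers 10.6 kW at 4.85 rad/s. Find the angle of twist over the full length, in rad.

0.00387 rad

ω = 4.85 rad/s, so T = P/ω = 10.6×10³ / 4.850 = 2186 N·m.
J = π(d_o⁴ − d_i⁴)/32 = π(0.0938⁴ − 0.0597⁴)/32 = 6.353×10^-6 m⁴.
θ = T·L/(G·J) = 2186 × 0.905 / (80.4×10⁹ × 6.353×10^-6) = 3.872×10^-3 rad.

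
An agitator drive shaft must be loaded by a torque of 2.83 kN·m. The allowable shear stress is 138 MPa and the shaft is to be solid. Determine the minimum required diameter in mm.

For a solid shaft τ_max = 16T/(πd³), so d = (16T/(π τ_allow))^(1/3) = (16·2830/(π·1.38×10^8))^(1/3) = 0.04709 m.

47.1 mm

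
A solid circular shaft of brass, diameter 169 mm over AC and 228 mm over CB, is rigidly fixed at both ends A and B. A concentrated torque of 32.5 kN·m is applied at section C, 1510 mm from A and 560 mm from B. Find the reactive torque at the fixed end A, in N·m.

3270 N·m

Compatibility: T_A·a/J_AC = T_B·b/J_CB with T_A + T_B = T₀.
J_AC = 8.01×10^-5 m⁴, J_CB = 2.65×10^-4 m⁴, so T_A = T₀·(J_AC/a)/((J_AC/a)+(J_CB/b)) = 3272 N·m, T_B = 29230 N·m.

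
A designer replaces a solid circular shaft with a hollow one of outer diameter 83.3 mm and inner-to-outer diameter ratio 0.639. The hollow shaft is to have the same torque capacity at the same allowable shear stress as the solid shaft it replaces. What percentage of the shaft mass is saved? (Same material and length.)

Equal τ_max and T ⇒ the solid shaft needs d_s³ = d_o³(1−k⁴), so d_s = 83.3·(1−0.639⁴)^(1/3) = 78.39 mm.
Area ratio A_h/A_s = d_o²(1−k²)/d_s² = (1−k²)/(1−k⁴)^(2/3) = 0.6682.
Mass saving = 1 − 0.6682 = 33.2 %.

33.2 %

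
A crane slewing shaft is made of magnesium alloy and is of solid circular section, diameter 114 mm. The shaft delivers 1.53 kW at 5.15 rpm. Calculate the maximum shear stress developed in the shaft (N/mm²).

ω = 2π·5.15/60 = 0.5393 rad/s, so T = P/ω = 1.53×10³ / 0.5393 = 2837 N·m.
J = πd⁴/32 = π(0.114)⁴/32 = 1.658×10^-5 m⁴.
τ_max = T·r/J = 2837 × 0.0570 / 1.658×10^-5 = 9.752×10^6 Pa.

9.75 N/mm²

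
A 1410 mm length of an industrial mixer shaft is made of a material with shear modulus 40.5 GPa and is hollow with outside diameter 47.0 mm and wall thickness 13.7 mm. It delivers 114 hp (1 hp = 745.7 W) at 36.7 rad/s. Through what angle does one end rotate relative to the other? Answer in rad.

ω = 36.7 rad/s, so T = P/ω = 114×745.7 / 36.70 = 2316 N·m.
J = π(d_o⁴ − d_i⁴)/32 = π(0.0470⁴ − 0.0196⁴)/32 = 4.646×10^-7 m⁴.
θ = T·L/(G·J) = 2316 × 1.41 / (40.5×10⁹ × 4.646×10^-7) = 0.1736 rad.

0.174 rad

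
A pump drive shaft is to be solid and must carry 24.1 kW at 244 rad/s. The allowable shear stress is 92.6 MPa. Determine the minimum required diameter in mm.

ω = 244 rad/s, so T = P/ω = 24.1×10³ / 244.0 = 98.77 N·m.
For a solid shaft τ_max = 16T/(πd³), so d = (16T/(π τ_allow))^(1/3) = (16·98.77/(π·9.26×10^7))^(1/3) = 0.01758 m.

17.6 mm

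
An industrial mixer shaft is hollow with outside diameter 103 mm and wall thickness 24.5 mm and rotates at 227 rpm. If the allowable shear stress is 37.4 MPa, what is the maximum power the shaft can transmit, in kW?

J = π(d_o⁴ − d_i⁴)/32 = π(0.103⁴ − 0.0540⁴)/32 = 1.021×10^-5 m⁴.
T_max = τ_allow·J/r = 3.74×10^7 × 1.021×10^-5 / 0.0515 = 7418 N·m.
ω = 2π·227/60 = 23.77 rad/s, so P_max = T_max·ω = 1.763×10^5 W.

176 kW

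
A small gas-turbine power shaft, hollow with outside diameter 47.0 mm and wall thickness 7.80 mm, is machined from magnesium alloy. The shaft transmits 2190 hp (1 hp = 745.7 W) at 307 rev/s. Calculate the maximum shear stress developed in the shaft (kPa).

ω = 2π·307 = 1929 rad/s, so T = P/ω = 2190×745.7 / 1929 = 846.6 N·m.
J = π(d_o⁴ − d_i⁴)/32 = π(0.0470⁴ − 0.0314⁴)/32 = 3.836×10^-7 m⁴.
τ_max = T·r/J = 846.6 × 0.0235 / 3.836×10^-7 = 5.186×10^7 Pa.

51900 kPa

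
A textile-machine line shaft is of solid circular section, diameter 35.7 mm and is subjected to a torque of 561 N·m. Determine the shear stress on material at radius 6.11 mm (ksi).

3.12 ksi

J = πd⁴/32 = π(0.0357)⁴/32 = 1.595×10^-7 m⁴.
Shear stress varies linearly with radius: τ = T·r/J = 561.0 × 0.00611 / 1.595×10^-7 = 2.149×10^7 Pa.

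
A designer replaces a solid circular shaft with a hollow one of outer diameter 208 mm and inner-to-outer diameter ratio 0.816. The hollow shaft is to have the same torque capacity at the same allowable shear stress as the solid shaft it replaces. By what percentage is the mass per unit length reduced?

50.6 %

Equal τ_max and T ⇒ the solid shaft needs d_s³ = d_o³(1−k⁴), so d_s = 208·(1−0.816⁴)^(1/3) = 171.1 mm.
Area ratio A_h/A_s = d_o²(1−k²)/d_s² = (1−k²)/(1−k⁴)^(2/3) = 0.4938.
Mass saving = 1 − 0.4938 = 50.6 %.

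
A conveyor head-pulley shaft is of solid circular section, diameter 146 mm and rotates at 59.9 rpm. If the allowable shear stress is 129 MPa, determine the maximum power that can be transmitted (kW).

J = πd⁴/32 = π(0.146)⁴/32 = 4.461×10^-5 m⁴.
T_max = τ_allow·J/r = 1.29×10^8 × 4.461×10^-5 / 0.0730 = 78830 N·m.
ω = 2π·59.9/60 = 6.273 rad/s, so P_max = T_max·ω = 4.945×10^5 W.

494 kW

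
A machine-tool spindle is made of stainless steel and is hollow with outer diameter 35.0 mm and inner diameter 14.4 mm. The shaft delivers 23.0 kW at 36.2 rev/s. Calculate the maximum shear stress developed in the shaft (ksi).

1.79 ksi

ω = 2π·36.2 = 227.5 rad/s, so T = P/ω = 23.0×10³ / 227.5 = 101.1 N·m.
J = π(d_o⁴ − d_i⁴)/32 = π(0.0350⁴ − 0.0144⁴)/32 = 1.431×10^-7 m⁴.
τ_max = T·r/J = 101.1 × 0.0175 / 1.431×10^-7 = 1.237×10^7 Pa.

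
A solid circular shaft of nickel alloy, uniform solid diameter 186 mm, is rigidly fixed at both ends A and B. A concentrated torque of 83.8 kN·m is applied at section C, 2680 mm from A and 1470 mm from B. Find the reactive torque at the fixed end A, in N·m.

With uniform GJ and both ends fixed, compatibility θ_AC = θ_CB gives T_A·a = T_B·b, together with T_A + T_B = T₀.
T_A = T₀·b/(a+b) = 83800·1470/4150 = 29680 N·m; T_B = 54120 N·m.

29700 N·m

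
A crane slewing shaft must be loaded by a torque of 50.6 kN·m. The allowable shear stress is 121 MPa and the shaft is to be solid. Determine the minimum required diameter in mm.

129 mm

For a solid shaft τ_max = 16T/(πd³), so d = (16T/(π τ_allow))^(1/3) = (16·50600/(π·1.21×10^8))^(1/3) = 0.1287 m.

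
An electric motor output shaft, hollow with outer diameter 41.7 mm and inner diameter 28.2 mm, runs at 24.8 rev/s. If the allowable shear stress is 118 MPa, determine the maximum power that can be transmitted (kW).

207 kW

J = π(d_o⁴ − d_i⁴)/32 = π(0.0417⁴ − 0.0282⁴)/32 = 2.348×10^-7 m⁴.
T_max = τ_allow·J/r = 1.18×10^8 × 2.348×10^-7 / 0.0209 = 1329 N·m.
ω = 2π·24.8 = 155.8 rad/s, so P_max = T_max·ω = 2.070×10^5 W.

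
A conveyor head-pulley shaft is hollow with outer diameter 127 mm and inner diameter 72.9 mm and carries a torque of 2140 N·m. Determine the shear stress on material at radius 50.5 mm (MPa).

J = π(d_o⁴ − d_i⁴)/32 = π(0.127⁴ − 0.0729⁴)/32 = 2.277×10^-5 m⁴.
Shear stress varies linearly with radius: τ = T·r/J = 2140 × 0.0505 / 2.277×10^-5 = 4.747×10^6 Pa.

4.75 MPa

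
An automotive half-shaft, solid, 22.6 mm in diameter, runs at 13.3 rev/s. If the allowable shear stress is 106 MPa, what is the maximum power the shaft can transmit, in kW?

20.1 kW

J = πd⁴/32 = π(0.0226)⁴/32 = 2.561×10^-8 m⁴.
T_max = τ_allow·J/r = 1.06×10^8 × 2.561×10^-8 / 0.0113 = 240.2 N·m.
ω = 2π·13.3 = 83.57 rad/s, so P_max = T_max·ω = 2.008×10^4 W.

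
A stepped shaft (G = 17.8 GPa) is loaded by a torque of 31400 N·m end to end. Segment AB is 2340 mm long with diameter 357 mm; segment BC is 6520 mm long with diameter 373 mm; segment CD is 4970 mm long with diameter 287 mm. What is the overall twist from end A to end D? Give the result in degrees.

1.25°

J_AB = π(0.357)⁴/32 = 1.59×10^-3 m⁴; J_BC = π(0.373)⁴/32 = 1.90×10^-3 m⁴; J_CD = π(0.287)⁴/32 = 6.66×10^-4 m⁴.
θ = (T/G)·Σ L_i/J_i = (31400/17.8×10⁹)·(2.34/1.59×10^-3 + 6.52/1.90×10^-3 + 4.97/6.66×10^-4) = 0.02180 rad.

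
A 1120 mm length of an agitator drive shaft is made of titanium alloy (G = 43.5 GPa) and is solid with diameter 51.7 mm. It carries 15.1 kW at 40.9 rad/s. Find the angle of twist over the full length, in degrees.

ω = 40.9 rad/s, so T = P/ω = 15.1×10³ / 40.90 = 369.2 N·m.
J = πd⁴/32 = π(0.0517)⁴/32 = 7.014×10^-7 m⁴.
θ = T·L/(G·J) = 369.2 × 1.12 / (43.5×10⁹ × 7.014×10^-7) = 0.01355 rad.

0.777°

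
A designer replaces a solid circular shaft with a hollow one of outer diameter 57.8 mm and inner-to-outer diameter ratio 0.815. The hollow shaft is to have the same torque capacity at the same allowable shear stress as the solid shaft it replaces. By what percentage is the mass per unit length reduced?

Equal τ_max and T ⇒ the solid shaft needs d_s³ = d_o³(1−k⁴), so d_s = 57.8·(1−0.815⁴)^(1/3) = 47.61 mm.
Area ratio A_h/A_s = d_o²(1−k²)/d_s² = (1−k²)/(1−k⁴)^(2/3) = 0.4949.
Mass saving = 1 − 0.4949 = 50.5 %.

50.5 %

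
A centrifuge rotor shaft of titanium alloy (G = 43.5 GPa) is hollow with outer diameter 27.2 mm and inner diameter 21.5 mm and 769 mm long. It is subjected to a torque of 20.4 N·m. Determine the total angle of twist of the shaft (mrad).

J = π(d_o⁴ − d_i⁴)/32 = π(0.0272⁴ − 0.0215⁴)/32 = 3.276×10^-8 m⁴.
θ = T·L/(G·J) = 20.40 × 0.769 / (43.5×10⁹ × 3.276×10^-8) = 0.01101 rad.

11.0 mrad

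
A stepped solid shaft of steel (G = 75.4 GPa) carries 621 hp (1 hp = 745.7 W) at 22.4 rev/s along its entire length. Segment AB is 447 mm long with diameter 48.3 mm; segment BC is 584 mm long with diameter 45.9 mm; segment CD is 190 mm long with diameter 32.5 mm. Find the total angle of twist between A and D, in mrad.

ω = 2π·22.4 = 140.7 rad/s, so T = P/ω = 621×745.7 / 140.7 = 3290 N·m.
J_AB = π(0.0483)⁴/32 = 5.34×10^-7 m⁴; J_BC = π(0.0459)⁴/32 = 4.36×10^-7 m⁴; J_CD = π(0.0325)⁴/32 = 1.10×10^-7 m⁴.
θ = (T/G)·Σ L_i/J_i = (3290/75.4×10⁹)·(0.447/5.34×10^-7 + 0.584/4.36×10^-7 + 0.190/1.10×10^-7) = 0.1707 rad.

171 mrad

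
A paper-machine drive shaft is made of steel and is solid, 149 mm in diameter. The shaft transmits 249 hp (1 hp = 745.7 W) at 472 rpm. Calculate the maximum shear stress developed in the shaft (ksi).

ω = 2π·472/60 = 49.43 rad/s, so T = P/ω = 249×745.7 / 49.43 = 3757 N·m.
J = πd⁴/32 = π(0.149)⁴/32 = 4.839×10^-5 m⁴.
τ_max = T·r/J = 3757 × 0.0745 / 4.839×10^-5 = 5.784×10^6 Pa.

0.839 ksi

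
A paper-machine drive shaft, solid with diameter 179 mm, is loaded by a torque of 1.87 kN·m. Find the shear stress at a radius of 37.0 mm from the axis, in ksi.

0.0996 ksi

J = πd⁴/32 = π(0.179)⁴/32 = 1.008×10^-4 m⁴.
Shear stress varies linearly with radius: τ = T·r/J = 1870 × 0.0370 / 1.008×10^-4 = 6.865×10^5 Pa.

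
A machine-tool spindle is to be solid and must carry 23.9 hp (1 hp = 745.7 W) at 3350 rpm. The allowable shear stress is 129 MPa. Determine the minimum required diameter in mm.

ω = 2π·3350/60 = 350.8 rad/s, so T = P/ω = 23.9×745.7 / 350.8 = 50.80 N·m.
For a solid shaft τ_max = 16T/(πd³), so d = (16T/(π τ_allow))^(1/3) = (16·50.80/(π·1.29×10^8))^(1/3) = 0.01261 m.

12.6 mm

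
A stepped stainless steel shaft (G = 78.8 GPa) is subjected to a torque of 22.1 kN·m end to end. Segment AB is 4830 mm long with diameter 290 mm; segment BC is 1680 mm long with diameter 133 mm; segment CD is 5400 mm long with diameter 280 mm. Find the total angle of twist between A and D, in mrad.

19.8 mrad

J_AB = π(0.290)⁴/32 = 6.94×10^-4 m⁴; J_BC = π(0.133)⁴/32 = 3.07×10^-5 m⁴; J_CD = π(0.280)⁴/32 = 6.03×10^-4 m⁴.
θ = (T/G)·Σ L_i/J_i = (22100/78.8×10⁹)·(4.83/6.94×10^-4 + 1.68/3.07×10^-5 + 5.40/6.03×10^-4) = 0.01980 rad.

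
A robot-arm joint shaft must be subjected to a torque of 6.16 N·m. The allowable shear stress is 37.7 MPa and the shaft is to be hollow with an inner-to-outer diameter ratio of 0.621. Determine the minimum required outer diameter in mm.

9.92 mm

For a hollow shaft with d_i/d_o = 0.621: τ_max = 16T/(π d_o³ (1−k⁴)), so d_o = [16T/(π τ_allow (1−k⁴))]^(1/3) = [16·6.160/(π·3.77×10^7·0.8513)]^(1/3) = 0.009925 m.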